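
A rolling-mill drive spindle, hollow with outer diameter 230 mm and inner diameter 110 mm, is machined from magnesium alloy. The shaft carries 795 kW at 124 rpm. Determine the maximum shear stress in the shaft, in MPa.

ω = 2π·124/60 = 12.99 rad/s, so T = P/ω = 795×10³ / 12.99 = 61220 N·m.
J = π(d_o⁴ − d_i⁴)/32 = π(0.230⁴ − 0.110⁴)/32 = 2.604×10^-4 m⁴.
τ_max = T·r/J = 61220 × 0.115 / 2.604×10^-4 = 2.704×10^7 Pa.

27.0 MPa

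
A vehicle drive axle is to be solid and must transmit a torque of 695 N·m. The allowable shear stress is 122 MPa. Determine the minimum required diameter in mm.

For a solid shaft τ_max = 16T/(πd³), so d = (16T/(π τ_allow))^(1/3) = (16·695.0/(π·1.22×10^8))^(1/3) = 0.03073 m.

30.7 mm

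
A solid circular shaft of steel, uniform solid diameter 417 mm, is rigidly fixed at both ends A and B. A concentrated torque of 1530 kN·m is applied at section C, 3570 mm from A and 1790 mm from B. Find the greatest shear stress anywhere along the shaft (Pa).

7.16e7 Pa

With uniform GJ and both ends fixed, compatibility θ_AC = θ_CB gives T_A·a = T_B·b, together with T_A + T_B = T₀.
T_A = T₀·b/(a+b) = 1.530e6·1790/5360 = 511000 N·m; T_B = 1.019e6 N·m.
τ in each portion: τ_AC = 3.59×10^7 Pa, τ_CB = 7.16×10^7 Pa; maximum is in CB.
τ_max = T_CB·r/J = 1.019e6·0.208/2.97×10^-3 = 7.157×10^7 Pa.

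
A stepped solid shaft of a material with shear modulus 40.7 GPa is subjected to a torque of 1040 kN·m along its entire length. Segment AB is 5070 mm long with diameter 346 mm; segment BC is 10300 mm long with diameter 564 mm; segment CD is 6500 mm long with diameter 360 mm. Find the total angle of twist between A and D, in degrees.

12.6°

J_AB = π(0.346)⁴/32 = 1.41×10^-3 m⁴; J_BC = π(0.564)⁴/32 = 9.93×10^-3 m⁴; J_CD = π(0.360)⁴/32 = 1.65×10^-3 m⁴.
θ = (T/G)·Σ L_i/J_i = (1.040e6/40.7×10⁹)·(5.07/1.41×10^-3 + 10.3/9.93×10^-3 + 6.50/1.65×10^-3) = 0.2193 rad.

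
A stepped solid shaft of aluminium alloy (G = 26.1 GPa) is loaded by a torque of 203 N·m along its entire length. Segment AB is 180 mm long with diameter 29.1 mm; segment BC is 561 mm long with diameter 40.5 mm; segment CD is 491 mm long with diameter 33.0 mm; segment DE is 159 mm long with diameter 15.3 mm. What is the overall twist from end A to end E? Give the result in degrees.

J_AB = π(0.0291)⁴/32 = 7.04×10^-8 m⁴; J_BC = π(0.0405)⁴/32 = 2.64×10^-7 m⁴; J_CD = π(0.0330)⁴/32 = 1.16×10^-7 m⁴; J_DE = π(0.0153)⁴/32 = 5.38×10^-9 m⁴.
θ = (T/G)·Σ L_i/J_i = (203.0/26.1×10⁹)·(0.180/7.04×10^-8 + 0.561/2.64×10^-7 + 0.491/1.16×10^-7 + 0.159/5.38×10^-9) = 0.2991 rad.

17.1°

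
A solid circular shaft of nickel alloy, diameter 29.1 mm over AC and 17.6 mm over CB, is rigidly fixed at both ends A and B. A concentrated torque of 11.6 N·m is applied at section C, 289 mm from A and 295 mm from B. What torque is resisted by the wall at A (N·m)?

Compatibility: T_A·a/J_AC = T_B·b/J_CB with T_A + T_B = T₀.
J_AC = 7.04×10^-8 m⁴, J_CB = 9.42×10^-9 m⁴, so T_A = T₀·(J_AC/a)/((J_AC/a)+(J_CB/b)) = 10.26 N·m, T_B = 1.344 N·m.

10.3 N·m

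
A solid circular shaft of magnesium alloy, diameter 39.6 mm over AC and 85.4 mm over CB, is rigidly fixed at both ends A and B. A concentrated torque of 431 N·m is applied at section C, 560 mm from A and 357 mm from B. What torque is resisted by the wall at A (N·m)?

Compatibility: T_A·a/J_AC = T_B·b/J_CB with T_A + T_B = T₀.
J_AC = 2.41×10^-7 m⁴, J_CB = 5.22×10^-6 m⁴, so T_A = T₀·(J_AC/a)/((J_AC/a)+(J_CB/b)) = 12.34 N·m, T_B = 418.7 N·m.

12.3 N·m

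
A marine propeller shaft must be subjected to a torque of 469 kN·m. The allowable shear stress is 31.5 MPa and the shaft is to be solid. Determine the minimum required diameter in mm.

423 mm

For a solid shaft τ_max = 16T/(πd³), so d = (16T/(π τ_allow))^(1/3) = (16·469000/(π·3.15×10^7))^(1/3) = 0.4233 m.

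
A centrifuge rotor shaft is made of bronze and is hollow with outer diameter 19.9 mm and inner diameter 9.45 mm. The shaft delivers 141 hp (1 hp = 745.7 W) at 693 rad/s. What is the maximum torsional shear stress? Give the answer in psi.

15000 psi

ω = 693 rad/s, so T = P/ω = 141×745.7 / 693.0 = 151.7 N·m.
J = π(d_o⁴ − d_i⁴)/32 = π(0.0199⁴ − 0.00945⁴)/32 = 1.461×10^-8 m⁴.
τ_max = T·r/J = 151.7 × 0.00995 / 1.461×10^-8 = 1.033×10^8 Pa.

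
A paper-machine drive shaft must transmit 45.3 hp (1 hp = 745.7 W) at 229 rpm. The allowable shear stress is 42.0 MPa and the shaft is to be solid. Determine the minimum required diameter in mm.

55.5 mm

ω = 2π·229/60 = 23.98 rad/s, so T = P/ω = 45.3×745.7 / 23.98 = 1409 N·m.
For a solid shaft τ_max = 16T/(πd³), so d = (16T/(π τ_allow))^(1/3) = (16·1409/(π·4.20×10^7))^(1/3) = 0.05548 m.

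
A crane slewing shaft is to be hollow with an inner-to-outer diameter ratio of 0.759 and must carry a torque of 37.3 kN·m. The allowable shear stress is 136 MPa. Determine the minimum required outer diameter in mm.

128 mm

For a hollow shaft with d_i/d_o = 0.759: τ_max = 16T/(π d_o³ (1−k⁴)), so d_o = [16T/(π τ_allow (1−k⁴))]^(1/3) = [16·37300/(π·1.36×10^8·0.6681)]^(1/3) = 0.1279 m.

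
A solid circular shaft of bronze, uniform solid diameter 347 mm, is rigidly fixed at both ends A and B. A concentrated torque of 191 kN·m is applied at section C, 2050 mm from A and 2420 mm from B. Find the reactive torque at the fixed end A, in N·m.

With uniform GJ and both ends fixed, compatibility θ_AC = θ_CB gives T_A·a = T_B·b, together with T_A + T_B = T₀.
T_A = T₀·b/(a+b) = 191000·2420/4470 = 103400 N·m; T_B = 87600 N·m.

103000 N·m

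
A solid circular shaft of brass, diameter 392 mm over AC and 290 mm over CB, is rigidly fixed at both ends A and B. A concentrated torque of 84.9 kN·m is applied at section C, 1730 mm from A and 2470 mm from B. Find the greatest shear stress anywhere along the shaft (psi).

861 psi

Compatibility: T_A·a/J_AC = T_B·b/J_CB with T_A + T_B = T₀.
J_AC = 2.32×10^-3 m⁴, J_CB = 6.94×10^-4 m⁴, so T_A = T₀·(J_AC/a)/((J_AC/a)+(J_CB/b)) = 70180 N·m, T_B = 14720 N·m.
τ in each portion: τ_AC = 5.93×10^6 Pa, τ_CB = 3.07×10^6 Pa; maximum is in AC.
τ_max = T_AC·r/J = 70180·0.196/2.32×10^-3 = 5.933×10^6 Pa.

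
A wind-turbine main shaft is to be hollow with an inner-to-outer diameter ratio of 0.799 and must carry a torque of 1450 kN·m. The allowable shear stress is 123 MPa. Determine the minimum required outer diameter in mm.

For a hollow shaft with d_i/d_o = 0.799: τ_max = 16T/(π d_o³ (1−k⁴)), so d_o = [16T/(π τ_allow (1−k⁴))]^(1/3) = [16·1.450e6/(π·1.23×10^8·0.5924)]^(1/3) = 0.4662 m.

466 mm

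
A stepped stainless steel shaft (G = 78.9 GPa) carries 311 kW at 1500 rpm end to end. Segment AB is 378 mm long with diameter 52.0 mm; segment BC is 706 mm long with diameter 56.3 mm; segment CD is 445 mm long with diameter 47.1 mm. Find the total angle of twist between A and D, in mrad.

ω = 2π·1500/60 = 157.1 rad/s, so T = P/ω = 311×10³ / 157.1 = 1980 N·m.
J_AB = π(0.0520)⁴/32 = 7.18×10^-7 m⁴; J_BC = π(0.0563)⁴/32 = 9.86×10^-7 m⁴; J_CD = π(0.0471)⁴/32 = 4.83×10^-7 m⁴.
θ = (T/G)·Σ L_i/J_i = (1980/78.9×10⁹)·(0.378/7.18×10^-7 + 0.706/9.86×10^-7 + 0.445/4.83×10^-7) = 0.05429 rad.

54.3 mrad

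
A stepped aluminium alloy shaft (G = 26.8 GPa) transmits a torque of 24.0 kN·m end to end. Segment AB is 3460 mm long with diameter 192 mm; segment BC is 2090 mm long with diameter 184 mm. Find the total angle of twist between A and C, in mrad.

J_AB = π(0.192)⁴/32 = 1.33×10^-4 m⁴; J_BC = π(0.184)⁴/32 = 1.13×10^-4 m⁴.
θ = (T/G)·Σ L_i/J_i = (24000/26.8×10⁹)·(3.46/1.33×10^-4 + 2.09/1.13×10^-4) = 0.03986 rad.

39.9 mrad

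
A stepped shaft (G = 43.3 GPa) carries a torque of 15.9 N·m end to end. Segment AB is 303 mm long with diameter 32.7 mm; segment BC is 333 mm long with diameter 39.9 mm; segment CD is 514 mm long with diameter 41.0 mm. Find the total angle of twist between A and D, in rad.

J_AB = π(0.0327)⁴/32 = 1.12×10^-7 m⁴; J_BC = π(0.0399)⁴/32 = 2.49×10^-7 m⁴; J_CD = π(0.0410)⁴/32 = 2.77×10^-7 m⁴.
θ = (T/G)·Σ L_i/J_i = (15.90/43.3×10⁹)·(0.303/1.12×10^-7 + 0.333/2.49×10^-7 + 0.514/2.77×10^-7) = 2.163×10^-3 rad.

0.00216 rad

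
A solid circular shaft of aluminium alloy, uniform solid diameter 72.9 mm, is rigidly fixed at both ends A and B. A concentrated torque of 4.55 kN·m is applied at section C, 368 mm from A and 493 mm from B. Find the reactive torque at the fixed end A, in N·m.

2610 N·m

With uniform GJ and both ends fixed, compatibility θ_AC = θ_CB gives T_A·a = T_B·b, together with T_A + T_B = T₀.
T_A = T₀·b/(a+b) = 4550·493/861.0 = 2605 N·m; T_B = 1945 N·m.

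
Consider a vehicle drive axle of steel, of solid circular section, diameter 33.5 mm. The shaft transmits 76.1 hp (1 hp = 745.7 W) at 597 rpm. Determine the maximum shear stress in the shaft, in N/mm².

123 N/mm²

ω = 2π·597/60 = 62.52 rad/s, so T = P/ω = 76.1×745.7 / 62.52 = 907.7 N·m.
J = πd⁴/32 = π(0.0335)⁴/32 = 1.236×10^-7 m⁴.
τ_max = T·r/J = 907.7 × 0.0168 / 1.236×10^-7 = 1.230×10^8 Pa.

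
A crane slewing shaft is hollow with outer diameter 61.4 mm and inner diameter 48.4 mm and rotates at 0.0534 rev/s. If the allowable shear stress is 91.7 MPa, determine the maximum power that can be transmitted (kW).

0.858 kW

J = π(d_o⁴ − d_i⁴)/32 = π(0.0614⁴ − 0.0484⁴)/32 = 8.566×10^-7 m⁴.
T_max = τ_allow·J/r = 9.17×10^7 × 8.566×10^-7 / 0.0307 = 2559 N·m.
ω = 2π·0.0534 = 0.3355 rad/s, so P_max = T_max·ω = 858.5 W.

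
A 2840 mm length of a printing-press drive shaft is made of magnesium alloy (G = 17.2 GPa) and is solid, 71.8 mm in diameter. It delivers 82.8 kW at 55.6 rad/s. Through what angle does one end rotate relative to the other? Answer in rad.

0.0942 rad

ω = 55.6 rad/s, so T = P/ω = 82.8×10³ / 55.60 = 1489 N·m.
J = πd⁴/32 = π(0.0718)⁴/32 = 2.609×10^-6 m⁴.
θ = T·L/(G·J) = 1489 × 2.84 / (17.2×10⁹ × 2.609×10^-6) = 0.09424 rad.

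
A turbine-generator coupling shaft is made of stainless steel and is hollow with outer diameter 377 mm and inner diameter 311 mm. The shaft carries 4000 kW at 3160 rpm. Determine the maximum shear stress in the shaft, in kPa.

ω = 2π·3160/60 = 330.9 rad/s, so T = P/ω = 4000×10³ / 330.9 = 12090 N·m.
J = π(d_o⁴ − d_i⁴)/32 = π(0.377⁴ − 0.311⁴)/32 = 1.065×10^-3 m⁴.
τ_max = T·r/J = 12090 × 0.189 / 1.065×10^-3 = 2.140×10^6 Pa.

2140 kPa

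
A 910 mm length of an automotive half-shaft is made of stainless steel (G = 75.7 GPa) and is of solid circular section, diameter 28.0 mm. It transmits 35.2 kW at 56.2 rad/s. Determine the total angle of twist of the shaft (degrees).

ω = 56.2 rad/s, so T = P/ω = 35.2×10³ / 56.20 = 626.3 N·m.
J = πd⁴/32 = π(0.0280)⁴/32 = 6.034×10^-8 m⁴.
θ = T·L/(G·J) = 626.3 × 0.910 / (75.7×10⁹ × 6.034×10^-8) = 0.1248 rad.

7.15°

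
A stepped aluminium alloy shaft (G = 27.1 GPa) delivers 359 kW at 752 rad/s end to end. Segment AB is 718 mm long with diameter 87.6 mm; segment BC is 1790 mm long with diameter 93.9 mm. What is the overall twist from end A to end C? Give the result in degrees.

0.362°

ω = 752 rad/s, so T = P/ω = 359×10³ / 752.0 = 477.4 N·m.
J_AB = π(0.0876)⁴/32 = 5.78×10^-6 m⁴; J_BC = π(0.0939)⁴/32 = 7.63×10^-6 m⁴.
θ = (T/G)·Σ L_i/J_i = (477.4/27.1×10⁹)·(0.718/5.78×10^-6 + 1.79/7.63×10^-6) = 6.319×10^-3 rad.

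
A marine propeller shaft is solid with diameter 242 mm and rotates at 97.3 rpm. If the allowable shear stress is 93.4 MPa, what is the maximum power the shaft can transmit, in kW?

2650 kW

J = πd⁴/32 = π(0.242)⁴/32 = 3.367×10^-4 m⁴.
T_max = τ_allow·J/r = 9.34×10^7 × 3.367×10^-4 / 0.121 = 259900 N·m.
ω = 2π·97.3/60 = 10.19 rad/s, so P_max = T_max·ω = 2.648×10^6 W.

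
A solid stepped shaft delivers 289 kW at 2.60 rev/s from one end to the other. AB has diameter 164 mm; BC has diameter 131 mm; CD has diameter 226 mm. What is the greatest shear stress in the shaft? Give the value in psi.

ω = 2π·2.60 = 16.34 rad/s, so T = P/ω = 289×10³ / 16.34 = 17690 N·m.
Under the same torque, τ_max = 16T/(πd³) is largest where d is smallest — segment BC (d = 131 mm).
τ_max = 16·17690/(π·(0.131)³) = 4.008×10^7 Pa.

5810 psi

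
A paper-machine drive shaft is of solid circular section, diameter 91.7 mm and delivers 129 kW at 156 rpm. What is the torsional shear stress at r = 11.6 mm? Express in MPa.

ω = 2π·156/60 = 16.34 rad/s, so T = P/ω = 129×10³ / 16.34 = 7897 N·m.
J = πd⁴/32 = π(0.0917)⁴/32 = 6.942×10^-6 m⁴.
Shear stress varies linearly with radius: τ = T·r/J = 7897 × 0.0116 / 6.942×10^-6 = 1.320×10^7 Pa.

13.2 MPa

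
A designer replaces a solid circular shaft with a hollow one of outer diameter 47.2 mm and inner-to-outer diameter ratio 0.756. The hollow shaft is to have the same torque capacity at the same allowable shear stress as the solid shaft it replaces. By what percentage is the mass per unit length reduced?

Equal τ_max and T ⇒ the solid shaft needs d_s³ = d_o³(1−k⁴), so d_s = 47.2·(1−0.756⁴)^(1/3) = 41.37 mm.
Area ratio A_h/A_s = d_o²(1−k²)/d_s² = (1−k²)/(1−k⁴)^(2/3) = 0.5577.
Mass saving = 1 − 0.5577 = 44.2 %.

44.2 %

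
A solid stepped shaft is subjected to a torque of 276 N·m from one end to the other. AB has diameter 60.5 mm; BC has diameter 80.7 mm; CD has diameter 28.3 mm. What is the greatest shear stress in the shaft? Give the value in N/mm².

62.0 N/mm²

Under the same torque, τ_max = 16T/(πd³) is largest where d is smallest — segment CD (d = 28.3 mm).
τ_max = 16·276.0/(π·(0.0283)³) = 6.202×10^7 Pa.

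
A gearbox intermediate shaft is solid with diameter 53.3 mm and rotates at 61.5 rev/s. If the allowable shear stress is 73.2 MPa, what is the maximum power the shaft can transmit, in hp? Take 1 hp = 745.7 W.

1130 hp

J = πd⁴/32 = π(0.0533)⁴/32 = 7.923×10^-7 m⁴.
T_max = τ_allow·J/r = 7.32×10^7 × 7.923×10^-7 / 0.0267 = 2176 N·m.
ω = 2π·61.5 = 386.4 rad/s, so P_max = T_max·ω = 8.410×10^5 W.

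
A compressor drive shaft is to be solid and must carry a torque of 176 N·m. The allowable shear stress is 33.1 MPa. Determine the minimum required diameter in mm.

30.0 mm

For a solid shaft τ_max = 16T/(πd³), so d = (16T/(π τ_allow))^(1/3) = (16·176.0/(π·3.31×10^7))^(1/3) = 0.03003 m.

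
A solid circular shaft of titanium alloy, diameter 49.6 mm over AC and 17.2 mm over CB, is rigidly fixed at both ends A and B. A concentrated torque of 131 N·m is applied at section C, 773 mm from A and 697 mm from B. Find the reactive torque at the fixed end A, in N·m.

Compatibility: T_A·a/J_AC = T_B·b/J_CB with T_A + T_B = T₀.
J_AC = 5.94×10^-7 m⁴, J_CB = 8.59×10^-9 m⁴, so T_A = T₀·(J_AC/a)/((J_AC/a)+(J_CB/b)) = 128.9 N·m, T_B = 2.068 N·m.

129 N·m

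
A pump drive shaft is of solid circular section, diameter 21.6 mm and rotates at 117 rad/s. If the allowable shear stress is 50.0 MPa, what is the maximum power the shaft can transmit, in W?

11600 W

J = πd⁴/32 = π(0.0216)⁴/32 = 2.137×10^-8 m⁴.
T_max = τ_allow·J/r = 5.00×10^7 × 2.137×10^-8 / 0.0108 = 98.94 N·m.
ω = 117 rad/s, so P_max = T_max·ω = 1.158×10^4 W.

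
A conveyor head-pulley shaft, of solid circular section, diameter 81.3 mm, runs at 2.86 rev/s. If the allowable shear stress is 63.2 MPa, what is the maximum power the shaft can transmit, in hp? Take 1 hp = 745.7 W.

161 hp

J = πd⁴/32 = π(0.0813)⁴/32 = 4.289×10^-6 m⁴.
T_max = τ_allow·J/r = 6.32×10^7 × 4.289×10^-6 / 0.0406 = 6668 N·m.
ω = 2π·2.86 = 17.97 rad/s, so P_max = T_max·ω = 1.198×10^5 W.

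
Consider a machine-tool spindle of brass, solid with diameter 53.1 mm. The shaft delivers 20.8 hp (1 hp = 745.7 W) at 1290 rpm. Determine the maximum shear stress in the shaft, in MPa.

3.91 MPa

ω = 2π·1290/60 = 135.1 rad/s, so T = P/ω = 20.8×745.7 / 135.1 = 114.8 N·m.
J = πd⁴/32 = π(0.0531)⁴/32 = 7.805×10^-7 m⁴.
τ_max = T·r/J = 114.8 × 0.0266 / 7.805×10^-7 = 3.906×10^6 Pa.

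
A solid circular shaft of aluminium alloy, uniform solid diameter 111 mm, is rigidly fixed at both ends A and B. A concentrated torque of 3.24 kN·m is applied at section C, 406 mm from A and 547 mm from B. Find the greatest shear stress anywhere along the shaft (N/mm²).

With uniform GJ and both ends fixed, compatibility θ_AC = θ_CB gives T_A·a = T_B·b, together with T_A + T_B = T₀.
T_A = T₀·b/(a+b) = 3240·547/953.0 = 1860 N·m; T_B = 1380 N·m.
τ in each portion: τ_AC = 6.93×10^6 Pa, τ_CB = 5.14×10^6 Pa; maximum is in AC.
τ_max = T_AC·r/J = 1860·0.0555/1.49×10^-5 = 6.925×10^6 Pa.

6.93 N/mm²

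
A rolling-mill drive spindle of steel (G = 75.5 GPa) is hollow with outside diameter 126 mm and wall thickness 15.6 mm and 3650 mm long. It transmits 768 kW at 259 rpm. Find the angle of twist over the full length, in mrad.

ω = 2π·259/60 = 27.12 rad/s, so T = P/ω = 768×10³ / 27.12 = 28320 N·m.
J = π(d_o⁴ − d_i⁴)/32 = π(0.126⁴ − 0.0948⁴)/32 = 1.682×10^-5 m⁴.
θ = T·L/(G·J) = 28320 × 3.65 / (75.5×10⁹ × 1.682×10^-5) = 0.08141 rad.

81.4 mrad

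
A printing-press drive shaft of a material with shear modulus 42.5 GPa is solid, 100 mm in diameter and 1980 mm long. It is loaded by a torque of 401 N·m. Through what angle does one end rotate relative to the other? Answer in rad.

J = πd⁴/32 = π(0.100)⁴/32 = 9.817×10^-6 m⁴.
θ = T·L/(G·J) = 401.0 × 1.98 / (42.5×10⁹ × 9.817×10^-6) = 1.903×10^-3 rad.

0.00190 rad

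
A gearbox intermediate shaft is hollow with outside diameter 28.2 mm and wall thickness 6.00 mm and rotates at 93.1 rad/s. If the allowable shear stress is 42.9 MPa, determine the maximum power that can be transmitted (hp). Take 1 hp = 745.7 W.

J = π(d_o⁴ − d_i⁴)/32 = π(0.0282⁴ − 0.0162⁴)/32 = 5.532×10^-8 m⁴.
T_max = τ_allow·J/r = 4.29×10^7 × 5.532×10^-8 / 0.0141 = 168.3 N·m.
ω = 93.1 rad/s, so P_max = T_max·ω = 1.567×10^4 W.

21.0 hp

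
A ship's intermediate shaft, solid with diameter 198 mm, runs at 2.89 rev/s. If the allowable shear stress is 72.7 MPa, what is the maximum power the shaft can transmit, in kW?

J = πd⁴/32 = π(0.198)⁴/32 = 1.509×10^-4 m⁴.
T_max = τ_allow·J/r = 7.27×10^7 × 1.509×10^-4 / 0.0990 = 110800 N·m.
ω = 2π·2.89 = 18.16 rad/s, so P_max = T_max·ω = 2.012×10^6 W.

2010 kW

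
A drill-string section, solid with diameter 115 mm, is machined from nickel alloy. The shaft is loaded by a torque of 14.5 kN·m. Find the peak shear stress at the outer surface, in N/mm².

48.6 N/mm²

J = πd⁴/32 = π(0.115)⁴/32 = 1.717×10^-5 m⁴.
τ_max = T·r/J = 14500 × 0.0575 / 1.717×10^-5 = 4.856×10^7 Pa.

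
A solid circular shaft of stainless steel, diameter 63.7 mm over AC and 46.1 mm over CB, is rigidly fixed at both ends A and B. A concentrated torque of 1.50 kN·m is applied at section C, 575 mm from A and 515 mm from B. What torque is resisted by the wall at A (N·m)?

Compatibility: T_A·a/J_AC = T_B·b/J_CB with T_A + T_B = T₀.
J_AC = 1.62×10^-6 m⁴, J_CB = 4.43×10^-7 m⁴, so T_A = T₀·(J_AC/a)/((J_AC/a)+(J_CB/b)) = 1148 N·m, T_B = 351.7 N·m.

1150 N·m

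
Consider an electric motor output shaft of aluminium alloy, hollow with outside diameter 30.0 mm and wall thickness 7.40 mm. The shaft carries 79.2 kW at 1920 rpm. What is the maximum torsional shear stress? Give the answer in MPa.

ω = 2π·1920/60 = 201.1 rad/s, so T = P/ω = 79.2×10³ / 201.1 = 393.9 N·m.
J = π(d_o⁴ − d_i⁴)/32 = π(0.0300⁴ − 0.0152⁴)/32 = 7.428×10^-8 m⁴.
τ_max = T·r/J = 393.9 × 0.0150 / 7.428×10^-8 = 7.954×10^7 Pa.

79.5 MPa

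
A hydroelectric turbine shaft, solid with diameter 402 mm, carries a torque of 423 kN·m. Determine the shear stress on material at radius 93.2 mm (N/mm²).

15.4 N/mm²

J = πd⁴/32 = π(0.402)⁴/32 = 2.564×10^-3 m⁴.
Shear stress varies linearly with radius: τ = T·r/J = 423000 × 0.0932 / 2.564×10^-3 = 1.538×10^7 Pa.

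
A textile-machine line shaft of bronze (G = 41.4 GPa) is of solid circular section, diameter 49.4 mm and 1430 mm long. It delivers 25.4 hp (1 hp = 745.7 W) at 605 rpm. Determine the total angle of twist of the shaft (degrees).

ω = 2π·605/60 = 63.36 rad/s, so T = P/ω = 25.4×745.7 / 63.36 = 299.0 N·m.
J = πd⁴/32 = π(0.0494)⁴/32 = 5.847×10^-7 m⁴.
θ = T·L/(G·J) = 299.0 × 1.43 / (41.4×10⁹ × 5.847×10^-7) = 0.01766 rad.

1.01°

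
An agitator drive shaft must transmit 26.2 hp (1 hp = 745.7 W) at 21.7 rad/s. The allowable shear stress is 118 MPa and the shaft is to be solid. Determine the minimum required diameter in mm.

33.9 mm

ω = 21.7 rad/s, so T = P/ω = 26.2×745.7 / 21.70 = 900.3 N·m.
For a solid shaft τ_max = 16T/(πd³), so d = (16T/(π τ_allow))^(1/3) = (16·900.3/(π·1.18×10^8))^(1/3) = 0.03387 m.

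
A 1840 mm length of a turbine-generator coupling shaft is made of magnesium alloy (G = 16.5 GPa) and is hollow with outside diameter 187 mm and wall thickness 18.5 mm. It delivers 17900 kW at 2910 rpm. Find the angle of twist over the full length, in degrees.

5.33°

ω = 2π·2910/60 = 304.7 rad/s, so T = P/ω = 17900×10³ / 304.7 = 58740 N·m.
J = π(d_o⁴ − d_i⁴)/32 = π(0.187⁴ − 0.150⁴)/32 = 7.035×10^-5 m⁴.
θ = T·L/(G·J) = 58740 × 1.84 / (16.5×10⁹ × 7.035×10^-5) = 0.09311 rad.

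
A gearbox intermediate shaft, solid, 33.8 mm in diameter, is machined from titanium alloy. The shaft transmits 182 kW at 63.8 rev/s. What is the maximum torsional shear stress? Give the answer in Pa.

5.99e7 Pa

ω = 2π·63.8 = 400.9 rad/s, so T = P/ω = 182×10³ / 400.9 = 454.0 N·m.
J = πd⁴/32 = π(0.0338)⁴/32 = 1.281×10^-7 m⁴.
τ_max = T·r/J = 454.0 × 0.0169 / 1.281×10^-7 = 5.988×10^7 Pa.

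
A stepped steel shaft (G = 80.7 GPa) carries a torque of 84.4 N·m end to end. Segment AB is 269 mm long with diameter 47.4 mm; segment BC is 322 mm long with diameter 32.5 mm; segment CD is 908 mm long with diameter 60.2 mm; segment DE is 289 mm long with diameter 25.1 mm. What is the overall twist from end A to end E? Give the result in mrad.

12.1 mrad

J_AB = π(0.0474)⁴/32 = 4.96×10^-7 m⁴; J_BC = π(0.0325)⁴/32 = 1.10×10^-7 m⁴; J_CD = π(0.0602)⁴/32 = 1.29×10^-6 m⁴; J_DE = π(0.0251)⁴/32 = 3.90×10^-8 m⁴.
θ = (T/G)·Σ L_i/J_i = (84.40/80.7×10⁹)·(0.269/4.96×10^-7 + 0.322/1.10×10^-7 + 0.908/1.29×10^-6 + 0.289/3.90×10^-8) = 0.01214 rad.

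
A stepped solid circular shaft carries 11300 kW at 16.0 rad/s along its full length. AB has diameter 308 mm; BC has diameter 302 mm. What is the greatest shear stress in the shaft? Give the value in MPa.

131 MPa

ω = 16.0 rad/s, so T = P/ω = 11300×10³ / 16.00 = 706200 N·m.
Under the same torque, τ_max = 16T/(πd³) is largest where d is smallest — segment BC (d = 302 mm).
τ_max = 16·706200/(π·(0.302)³) = 1.306×10^8 Pa.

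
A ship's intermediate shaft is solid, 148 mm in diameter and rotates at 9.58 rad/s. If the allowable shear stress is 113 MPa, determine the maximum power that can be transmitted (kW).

J = πd⁴/32 = π(0.148)⁴/32 = 4.710×10^-5 m⁴.
T_max = τ_allow·J/r = 1.13×10^8 × 4.710×10^-5 / 0.0740 = 71930 N·m.
ω = 9.58 rad/s, so P_max = T_max·ω = 6.891×10^5 W.

689 kW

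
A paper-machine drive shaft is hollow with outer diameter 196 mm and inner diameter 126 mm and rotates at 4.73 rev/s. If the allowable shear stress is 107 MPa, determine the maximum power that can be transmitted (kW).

J = π(d_o⁴ − d_i⁴)/32 = π(0.196⁴ − 0.126⁴)/32 = 1.201×10^-4 m⁴.
T_max = τ_allow·J/r = 1.07×10^8 × 1.201×10^-4 / 0.0980 = 131200 N·m.
ω = 2π·4.73 = 29.72 rad/s, so P_max = T_max·ω = 3.898×10^6 W.

3900 kW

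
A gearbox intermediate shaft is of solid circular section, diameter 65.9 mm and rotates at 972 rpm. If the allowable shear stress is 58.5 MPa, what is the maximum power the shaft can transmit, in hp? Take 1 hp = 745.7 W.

449 hp

J = πd⁴/32 = π(0.0659)⁴/32 = 1.852×10^-6 m⁴.
T_max = τ_allow·J/r = 5.85×10^7 × 1.852×10^-6 / 0.0330 = 3287 N·m.
ω = 2π·972/60 = 101.8 rad/s, so P_max = T_max·ω = 3.346×10^5 W.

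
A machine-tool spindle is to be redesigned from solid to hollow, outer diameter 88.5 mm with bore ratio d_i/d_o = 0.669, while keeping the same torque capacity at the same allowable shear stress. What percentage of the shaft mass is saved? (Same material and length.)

Equal τ_max and T ⇒ the solid shaft needs d_s³ = d_o³(1−k⁴), so d_s = 88.5·(1−0.669⁴)^(1/3) = 82.15 mm.
Area ratio A_h/A_s = d_o²(1−k²)/d_s² = (1−k²)/(1−k⁴)^(2/3) = 0.6412.
Mass saving = 1 − 0.6412 = 35.9 %.

35.9 %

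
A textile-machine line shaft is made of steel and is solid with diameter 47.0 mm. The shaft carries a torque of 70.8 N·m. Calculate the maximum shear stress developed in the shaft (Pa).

J = πd⁴/32 = π(0.0470)⁴/32 = 4.791×10^-7 m⁴.
τ_max = T·r/J = 70.80 × 0.0235 / 4.791×10^-7 = 3.473×10^6 Pa.

3.47e6 Pa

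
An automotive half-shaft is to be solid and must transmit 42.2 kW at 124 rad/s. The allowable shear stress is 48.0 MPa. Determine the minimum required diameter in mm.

ω = 124 rad/s, so T = P/ω = 42.2×10³ / 124.0 = 340.3 N·m.
For a solid shaft τ_max = 16T/(πd³), so d = (16T/(π τ_allow))^(1/3) = (16·340.3/(π·4.80×10^7))^(1/3) = 0.03305 m.

33.1 mm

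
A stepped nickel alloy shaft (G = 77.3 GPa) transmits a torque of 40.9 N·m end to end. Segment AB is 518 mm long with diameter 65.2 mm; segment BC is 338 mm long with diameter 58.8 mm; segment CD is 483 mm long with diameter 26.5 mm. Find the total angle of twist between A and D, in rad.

0.00559 rad

J_AB = π(0.0652)⁴/32 = 1.77×10^-6 m⁴; J_BC = π(0.0588)⁴/32 = 1.17×10^-6 m⁴; J_CD = π(0.0265)⁴/32 = 4.84×10^-8 m⁴.
θ = (T/G)·Σ L_i/J_i = (40.90/77.3×10⁹)·(0.518/1.77×10^-6 + 0.338/1.17×10^-6 + 0.483/4.84×10^-8) = 5.585×10^-3 rad.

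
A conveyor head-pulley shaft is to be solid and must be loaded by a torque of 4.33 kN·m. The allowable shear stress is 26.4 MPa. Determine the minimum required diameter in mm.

94.2 mm

For a solid shaft τ_max = 16T/(πd³), so d = (16T/(π τ_allow))^(1/3) = (16·4330/(π·2.64×10^7))^(1/3) = 0.09418 m.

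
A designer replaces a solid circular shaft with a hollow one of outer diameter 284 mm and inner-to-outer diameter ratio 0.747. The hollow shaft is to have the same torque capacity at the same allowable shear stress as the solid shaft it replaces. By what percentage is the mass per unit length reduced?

43.3 %

Equal τ_max and T ⇒ the solid shaft needs d_s³ = d_o³(1−k⁴), so d_s = 284·(1−0.747⁴)^(1/3) = 250.8 mm.
Area ratio A_h/A_s = d_o²(1−k²)/d_s² = (1−k²)/(1−k⁴)^(2/3) = 0.5668.
Mass saving = 1 − 0.5668 = 43.3 %.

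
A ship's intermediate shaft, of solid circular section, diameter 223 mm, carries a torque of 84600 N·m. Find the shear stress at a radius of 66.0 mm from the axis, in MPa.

J = πd⁴/32 = π(0.223)⁴/32 = 2.428×10^-4 m⁴.
Shear stress varies linearly with radius: τ = T·r/J = 84600 × 0.0660 / 2.428×10^-4 = 2.300×10^7 Pa.

23.0 MPa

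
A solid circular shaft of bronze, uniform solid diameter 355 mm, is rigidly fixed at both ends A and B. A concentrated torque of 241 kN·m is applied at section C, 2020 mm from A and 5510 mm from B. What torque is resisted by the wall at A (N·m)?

176000 N·m

With uniform GJ and both ends fixed, compatibility θ_AC = θ_CB gives T_A·a = T_B·b, together with T_A + T_B = T₀.
T_A = T₀·b/(a+b) = 241000·5510/7530 = 176300 N·m; T_B = 64650 N·m.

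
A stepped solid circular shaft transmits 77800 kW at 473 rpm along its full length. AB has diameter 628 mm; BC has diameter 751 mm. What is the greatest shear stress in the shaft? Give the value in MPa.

ω = 2π·473/60 = 49.53 rad/s, so T = P/ω = 77800×10³ / 49.53 = 1.571e6 N·m.
Under the same torque, τ_max = 16T/(πd³) is largest where d is smallest — segment AB (d = 628 mm).
τ_max = 16·1.571e6/(π·(0.628)³) = 3.230×10^7 Pa.

32.3 MPa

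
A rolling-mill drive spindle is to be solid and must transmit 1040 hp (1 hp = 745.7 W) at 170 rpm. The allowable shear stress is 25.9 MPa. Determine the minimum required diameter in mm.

ω = 2π·170/60 = 17.80 rad/s, so T = P/ω = 1040×745.7 / 17.80 = 43560 N·m.
For a solid shaft τ_max = 16T/(πd³), so d = (16T/(π τ_allow))^(1/3) = (16·43560/(π·2.59×10^7))^(1/3) = 0.2046 m.

205 mm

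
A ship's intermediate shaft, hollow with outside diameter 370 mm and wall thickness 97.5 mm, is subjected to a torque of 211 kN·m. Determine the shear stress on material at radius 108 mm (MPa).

J = π(d_o⁴ − d_i⁴)/32 = π(0.370⁴ − 0.175⁴)/32 = 1.748×10^-3 m⁴.
Shear stress varies linearly with radius: τ = T·r/J = 211000 × 0.108 / 1.748×10^-3 = 1.304×10^7 Pa.

13.0 MPa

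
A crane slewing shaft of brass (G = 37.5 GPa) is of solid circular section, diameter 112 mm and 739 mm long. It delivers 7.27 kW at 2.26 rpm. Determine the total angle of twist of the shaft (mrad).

39.2 mrad

ω = 2π·2.26/60 = 0.2367 rad/s, so T = P/ω = 7.27×10³ / 0.2367 = 30720 N·m.
J = πd⁴/32 = π(0.112)⁴/32 = 1.545×10^-5 m⁴.
θ = T·L/(G·J) = 30720 × 0.739 / (37.5×10⁹ × 1.545×10^-5) = 0.03919 rad.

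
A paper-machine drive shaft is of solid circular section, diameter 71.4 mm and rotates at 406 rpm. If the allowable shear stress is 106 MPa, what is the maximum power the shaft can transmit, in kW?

J = πd⁴/32 = π(0.0714)⁴/32 = 2.551×10^-6 m⁴.
T_max = τ_allow·J/r = 1.06×10^8 × 2.551×10^-6 / 0.0357 = 7576 N·m.
ω = 2π·406/60 = 42.52 rad/s, so P_max = T_max·ω = 3.221×10^5 W.

322 kW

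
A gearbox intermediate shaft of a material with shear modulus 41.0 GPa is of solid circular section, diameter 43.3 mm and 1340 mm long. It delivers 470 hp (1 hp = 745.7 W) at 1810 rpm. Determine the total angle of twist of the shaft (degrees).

10.0°

ω = 2π·1810/60 = 189.5 rad/s, so T = P/ω = 470×745.7 / 189.5 = 1849 N·m.
J = πd⁴/32 = π(0.0433)⁴/32 = 3.451×10^-7 m⁴.
θ = T·L/(G·J) = 1849 × 1.34 / (41.0×10⁹ × 3.451×10^-7) = 0.1751 rad.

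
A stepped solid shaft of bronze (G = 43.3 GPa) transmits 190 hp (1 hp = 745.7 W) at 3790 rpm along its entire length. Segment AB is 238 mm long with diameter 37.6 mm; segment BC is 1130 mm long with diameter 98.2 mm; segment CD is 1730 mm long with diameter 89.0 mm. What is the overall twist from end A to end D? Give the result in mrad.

ω = 2π·3790/60 = 396.9 rad/s, so T = P/ω = 190×745.7 / 396.9 = 357.0 N·m.
J_AB = π(0.0376)⁴/32 = 1.96×10^-7 m⁴; J_BC = π(0.0982)⁴/32 = 9.13×10^-6 m⁴; J_CD = π(0.0890)⁴/32 = 6.16×10^-6 m⁴.
θ = (T/G)·Σ L_i/J_i = (357.0/43.3×10⁹)·(0.238/1.96×10^-7 + 1.13/9.13×10^-6 + 1.73/6.16×10^-6) = 0.01334 rad.

13.3 mrad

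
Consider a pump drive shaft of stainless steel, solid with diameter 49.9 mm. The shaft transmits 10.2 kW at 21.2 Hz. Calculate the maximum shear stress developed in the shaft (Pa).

3.14e6 Pa

ω = 2π·21.2 = 133.2 rad/s, so T = P/ω = 10.2×10³ / 133.2 = 76.57 N·m.
J = πd⁴/32 = π(0.0499)⁴/32 = 6.087×10^-7 m⁴.
τ_max = T·r/J = 76.57 × 0.0249 / 6.087×10^-7 = 3.139×10^6 Pa.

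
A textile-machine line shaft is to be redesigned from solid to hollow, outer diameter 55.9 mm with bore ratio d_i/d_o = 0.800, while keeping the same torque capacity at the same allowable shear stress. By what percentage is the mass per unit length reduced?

48.8 %

Equal τ_max and T ⇒ the solid shaft needs d_s³ = d_o³(1−k⁴), so d_s = 55.9·(1−0.800⁴)^(1/3) = 46.90 mm.
Area ratio A_h/A_s = d_o²(1−k²)/d_s² = (1−k²)/(1−k⁴)^(2/3) = 0.5115.
Mass saving = 1 − 0.5115 = 48.8 %.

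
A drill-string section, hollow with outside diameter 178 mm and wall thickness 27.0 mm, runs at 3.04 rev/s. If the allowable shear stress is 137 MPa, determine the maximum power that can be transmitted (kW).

2220 kW

J = π(d_o⁴ − d_i⁴)/32 = π(0.178⁴ − 0.124⁴)/32 = 7.534×10^-5 m⁴.
T_max = τ_allow·J/r = 1.37×10^8 × 7.534×10^-5 / 0.0890 = 116000 N·m.
ω = 2π·3.04 = 19.10 rad/s, so P_max = T_max·ω = 2.215×10^6 W.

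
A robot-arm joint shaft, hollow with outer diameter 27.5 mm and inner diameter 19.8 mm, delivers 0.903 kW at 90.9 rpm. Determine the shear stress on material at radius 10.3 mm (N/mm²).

23.8 N/mm²

ω = 2π·90.9/60 = 9.519 rad/s, so T = P/ω = 0.903×10³ / 9.519 = 94.86 N·m.
J = π(d_o⁴ − d_i⁴)/32 = π(0.0275⁴ − 0.0198⁴)/32 = 4.106×10^-8 m⁴.
Shear stress varies linearly with radius: τ = T·r/J = 94.86 × 0.0103 / 4.106×10^-8 = 2.380×10^7 Pa.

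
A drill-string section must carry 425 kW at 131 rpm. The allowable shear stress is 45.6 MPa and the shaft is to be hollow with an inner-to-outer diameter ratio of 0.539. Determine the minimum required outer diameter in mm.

156 mm

ω = 2π·131/60 = 13.72 rad/s, so T = P/ω = 425×10³ / 13.72 = 30980 N·m.
For a hollow shaft with d_i/d_o = 0.539: τ_max = 16T/(π d_o³ (1−k⁴)), so d_o = [16T/(π τ_allow (1−k⁴))]^(1/3) = [16·30980/(π·4.56×10^7·0.9156)]^(1/3) = 0.1558 m.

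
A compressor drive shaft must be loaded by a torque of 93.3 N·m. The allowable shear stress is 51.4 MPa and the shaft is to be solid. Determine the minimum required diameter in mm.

For a solid shaft τ_max = 16T/(πd³), so d = (16T/(π τ_allow))^(1/3) = (16·93.30/(π·5.14×10^7))^(1/3) = 0.02099 m.

21.0 mm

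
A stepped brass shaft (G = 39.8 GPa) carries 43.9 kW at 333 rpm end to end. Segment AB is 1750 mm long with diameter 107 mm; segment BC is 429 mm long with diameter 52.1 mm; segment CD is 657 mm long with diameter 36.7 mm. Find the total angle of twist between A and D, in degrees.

ω = 2π·333/60 = 34.87 rad/s, so T = P/ω = 43.9×10³ / 34.87 = 1259 N·m.
J_AB = π(0.107)⁴/32 = 1.29×10^-5 m⁴; J_BC = π(0.0521)⁴/32 = 7.23×10^-7 m⁴; J_CD = π(0.0367)⁴/32 = 1.78×10^-7 m⁴.
θ = (T/G)·Σ L_i/J_i = (1259/39.8×10⁹)·(1.75/1.29×10^-5 + 0.429/7.23×10^-7 + 0.657/1.78×10^-7) = 0.1397 rad.

8.01°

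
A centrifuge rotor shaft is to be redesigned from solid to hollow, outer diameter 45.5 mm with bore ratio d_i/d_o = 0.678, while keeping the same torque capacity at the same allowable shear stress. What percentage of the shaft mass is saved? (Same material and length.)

36.7 %

Equal τ_max and T ⇒ the solid shaft needs d_s³ = d_o³(1−k⁴), so d_s = 45.5·(1−0.678⁴)^(1/3) = 42.04 mm.
Area ratio A_h/A_s = d_o²(1−k²)/d_s² = (1−k²)/(1−k⁴)^(2/3) = 0.6330.
Mass saving = 1 − 0.6330 = 36.7 %.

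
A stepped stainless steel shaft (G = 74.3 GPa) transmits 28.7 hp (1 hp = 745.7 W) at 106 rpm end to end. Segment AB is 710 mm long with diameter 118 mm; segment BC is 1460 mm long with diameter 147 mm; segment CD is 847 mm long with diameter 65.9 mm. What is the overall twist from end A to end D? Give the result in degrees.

ω = 2π·106/60 = 11.10 rad/s, so T = P/ω = 28.7×745.7 / 11.10 = 1928 N·m.
J_AB = π(0.118)⁴/32 = 1.90×10^-5 m⁴; J_BC = π(0.147)⁴/32 = 4.58×10^-5 m⁴; J_CD = π(0.0659)⁴/32 = 1.85×10^-6 m⁴.
θ = (T/G)·Σ L_i/J_i = (1928/74.3×10⁹)·(0.710/1.90×10^-5 + 1.46/4.58×10^-5 + 0.847/1.85×10^-6) = 0.01366 rad.

0.783°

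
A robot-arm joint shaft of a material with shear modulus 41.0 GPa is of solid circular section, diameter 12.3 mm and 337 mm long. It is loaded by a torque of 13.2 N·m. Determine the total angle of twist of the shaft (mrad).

J = πd⁴/32 = π(0.0123)⁴/32 = 2.247×10^-9 m⁴.
θ = T·L/(G·J) = 13.20 × 0.337 / (41.0×10⁹ × 2.247×10^-9) = 0.04828 rad.

48.3 mrad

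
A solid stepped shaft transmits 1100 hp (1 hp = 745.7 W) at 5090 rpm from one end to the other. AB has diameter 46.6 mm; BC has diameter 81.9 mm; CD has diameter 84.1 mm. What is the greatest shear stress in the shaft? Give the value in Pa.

ω = 2π·5090/60 = 533.0 rad/s, so T = P/ω = 1100×745.7 / 533.0 = 1539 N·m.
Under the same torque, τ_max = 16T/(πd³) is largest where d is smallest — segment AB (d = 46.6 mm).
τ_max = 16·1539/(π·(0.0466)³) = 7.745×10^7 Pa.

7.75e7 Pa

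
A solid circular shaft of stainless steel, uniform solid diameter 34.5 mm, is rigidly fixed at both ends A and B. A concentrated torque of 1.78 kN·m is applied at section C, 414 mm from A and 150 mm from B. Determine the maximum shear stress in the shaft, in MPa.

162 MPa

With uniform GJ and both ends fixed, compatibility θ_AC = θ_CB gives T_A·a = T_B·b, together with T_A + T_B = T₀.
T_A = T₀·b/(a+b) = 1780·150/564.0 = 473.4 N·m; T_B = 1307 N·m.
τ in each portion: τ_AC = 5.87×10^7 Pa, τ_CB = 1.62×10^8 Pa; maximum is in CB.
τ_max = T_CB·r/J = 1307·0.0173/1.39×10^-7 = 1.621×10^8 Pa.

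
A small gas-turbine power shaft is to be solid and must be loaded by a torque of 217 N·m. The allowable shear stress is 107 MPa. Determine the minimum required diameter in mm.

For a solid shaft τ_max = 16T/(πd³), so d = (16T/(π τ_allow))^(1/3) = (16·217.0/(π·1.07×10^8))^(1/3) = 0.02178 m.

21.8 mm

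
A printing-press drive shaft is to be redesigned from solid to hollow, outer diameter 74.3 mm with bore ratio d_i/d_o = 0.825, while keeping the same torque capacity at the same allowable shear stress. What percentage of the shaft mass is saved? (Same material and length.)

Equal τ_max and T ⇒ the solid shaft needs d_s³ = d_o³(1−k⁴), so d_s = 74.3·(1−0.825⁴)^(1/3) = 60.38 mm.
Area ratio A_h/A_s = d_o²(1−k²)/d_s² = (1−k²)/(1−k⁴)^(2/3) = 0.4836.
Mass saving = 1 − 0.4836 = 51.6 %.

51.6 %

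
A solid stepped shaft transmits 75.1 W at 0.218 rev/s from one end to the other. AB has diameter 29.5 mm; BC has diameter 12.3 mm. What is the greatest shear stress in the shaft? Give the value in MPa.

ω = 2π·0.218 = 1.370 rad/s, so T = P/ω = 75.1 / 1.370 = 54.83 N·m.
Under the same torque, τ_max = 16T/(πd³) is largest where d is smallest — segment BC (d = 12.3 mm).
τ_max = 16·54.83/(π·(0.0123)³) = 1.501×10^8 Pa.

150 MPa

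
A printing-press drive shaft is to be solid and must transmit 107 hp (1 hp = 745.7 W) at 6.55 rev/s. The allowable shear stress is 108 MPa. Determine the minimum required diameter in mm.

ω = 2π·6.55 = 41.15 rad/s, so T = P/ω = 107×745.7 / 41.15 = 1939 N·m.
For a solid shaft τ_max = 16T/(πd³), so d = (16T/(π τ_allow))^(1/3) = (16·1939/(π·1.08×10^8))^(1/3) = 0.04505 m.

45.0 mm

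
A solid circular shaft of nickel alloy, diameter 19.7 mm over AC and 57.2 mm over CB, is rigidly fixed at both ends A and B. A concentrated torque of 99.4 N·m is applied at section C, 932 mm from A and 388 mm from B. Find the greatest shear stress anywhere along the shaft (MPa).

2.69 MPa

Compatibility: T_A·a/J_AC = T_B·b/J_CB with T_A + T_B = T₀.
J_AC = 1.48×10^-8 m⁴, J_CB = 1.05×10^-6 m⁴, so T_A = T₀·(J_AC/a)/((J_AC/a)+(J_CB/b)) = 0.5788 N·m, T_B = 98.82 N·m.
τ in each portion: τ_AC = 3.86×10^5 Pa, τ_CB = 2.69×10^6 Pa; maximum is in CB.
τ_max = T_CB·r/J = 98.82·0.0286/1.05×10^-6 = 2.689×10^6 Pa.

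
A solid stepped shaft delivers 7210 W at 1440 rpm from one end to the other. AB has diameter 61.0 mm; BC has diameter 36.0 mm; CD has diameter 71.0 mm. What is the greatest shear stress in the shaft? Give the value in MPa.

ω = 2π·1440/60 = 150.8 rad/s, so T = P/ω = 7210 / 150.8 = 47.81 N·m.
Under the same torque, τ_max = 16T/(πd³) is largest where d is smallest — segment BC (d = 36.0 mm).
τ_max = 16·47.81/(π·(0.0360)³) = 5.219×10^6 Pa.

5.22 MPa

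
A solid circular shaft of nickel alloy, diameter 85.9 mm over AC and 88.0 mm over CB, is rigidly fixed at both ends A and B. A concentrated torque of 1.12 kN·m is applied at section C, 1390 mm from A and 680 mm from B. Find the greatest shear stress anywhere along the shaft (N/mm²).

Compatibility: T_A·a/J_AC = T_B·b/J_CB with T_A + T_B = T₀.
J_AC = 5.35×10^-6 m⁴, J_CB = 5.89×10^-6 m⁴, so T_A = T₀·(J_AC/a)/((J_AC/a)+(J_CB/b)) = 344.5 N·m, T_B = 775.5 N·m.
τ in each portion: τ_AC = 2.77×10^6 Pa, τ_CB = 5.80×10^6 Pa; maximum is in CB.
τ_max = T_CB·r/J = 775.5·0.0440/5.89×10^-6 = 5.796×10^6 Pa.

5.80 N/mm²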